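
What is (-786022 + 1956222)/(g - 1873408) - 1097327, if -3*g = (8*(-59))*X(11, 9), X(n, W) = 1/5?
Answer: -3854452165112/3512581 ≈ -1.0973e+6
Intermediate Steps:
X(n, W) = 1/5
g = 472/15 (g = -8*(-59)/(3*5) = -(-472)/(3*5) = -1/3*(-472/5) = 472/15 ≈ 31.467)
(-786022 + 1956222)/(g - 1873408) - 1097327 = (-786022 + 1956222)/(472/15 - 1873408) - 1097327 = 1170200/(-28100648/15) - 1097327 = 1170200*(-15/28100648) - 1097327 = -2194125/3512581 - 1097327 = -3854452165112/3512581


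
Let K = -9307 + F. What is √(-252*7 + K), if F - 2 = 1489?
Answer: 2*I*√2395 ≈ 97.877*I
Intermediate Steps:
F = 1491 (F = 2 + 1489 = 1491)
K = -7816 (K = -9307 + 1491 = -7816)
√(-252*7 + K) = √(-252*7 - 7816) = √(-1764 - 7816) = √(-9580) = 2*I*√2395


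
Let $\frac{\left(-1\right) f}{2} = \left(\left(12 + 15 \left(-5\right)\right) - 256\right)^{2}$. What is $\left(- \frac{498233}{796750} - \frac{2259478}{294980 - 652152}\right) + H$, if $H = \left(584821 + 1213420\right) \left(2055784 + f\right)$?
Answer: $\frac{118484026129847968692678}{35572098875} \approx 3.3308 \cdot 10^{12}$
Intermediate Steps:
$f = -203522$ ($f = - 2 \left(\left(12 + 15 \left(-5\right)\right) - 256\right)^{2} = - 2 \left(\left(12 - 75\right) - 256\right)^{2} = - 2 \left(-63 - 256\right)^{2} = - 2 \left(-319\right)^{2} = \left(-2\right) 101761 = -203522$)
$H = 3330813471142$ ($H = \left(584821 + 1213420\right) \left(2055784 - 203522\right) = 1798241 \cdot 1852262 = 3330813471142$)
$\left(- \frac{498233}{796750} - \frac{2259478}{294980 - 652152}\right) + H = \left(- \frac{498233}{796750} - \frac{2259478}{294980 - 652152}\right) + 3330813471142 = \left(\left(-498233\right) \frac{1}{796750} - \frac{2259478}{-357172}\right) + 3330813471142 = \left(- \frac{498233}{796750} - - \frac{1129739}{178586}\right) + 3330813471142 = \left(- \frac{498233}{796750} + \frac{1129739}{178586}\right) + 3330813471142 = \frac{202785527428}{35572098875} + 3330813471142 = \frac{118484026129847968692678}{35572098875}$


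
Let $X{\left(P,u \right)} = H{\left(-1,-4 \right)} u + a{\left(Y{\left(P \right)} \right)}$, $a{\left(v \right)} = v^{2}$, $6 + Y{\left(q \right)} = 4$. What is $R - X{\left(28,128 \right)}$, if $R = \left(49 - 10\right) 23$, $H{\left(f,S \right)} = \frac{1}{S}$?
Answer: $925$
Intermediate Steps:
$Y{\left(q \right)} = -2$ ($Y{\left(q \right)} = -6 + 4 = -2$)
$R = 897$ ($R = 39 \cdot 23 = 897$)
$X{\left(P,u \right)} = 4 - \frac{u}{4}$ ($X{\left(P,u \right)} = \frac{u}{-4} + \left(-2\right)^{2} = - \frac{u}{4} + 4 = 4 - \frac{u}{4}$)
$R - X{\left(28,128 \right)} = 897 - \left(4 - 32\right) = 897 - -28 = 897 + 28 = 925$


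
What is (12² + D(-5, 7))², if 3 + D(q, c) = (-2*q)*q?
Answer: 8281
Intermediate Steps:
D(q, c) = -3 - 2*q² (D(q, c) = -3 + (-2*q)*q = -3 - 2*q²)
(12² + D(-5, 7))² = (12² + (-3 - 2*(-5)²))² = (144 + (-3 - 2*25))² = (144 + (-3 - 50))² = (144 - 53)² = 91² = 8281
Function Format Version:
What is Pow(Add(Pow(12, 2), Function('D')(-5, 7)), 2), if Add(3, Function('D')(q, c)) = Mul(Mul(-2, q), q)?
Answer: 8281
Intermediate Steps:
Function('D')(q, c) = Add(-3, Mul(-2, Pow(q, 2))) (Function('D')(q, c) = Add(-3, Mul(Mul(-2, q), q)) = Add(-3, Mul(-2, Pow(q, 2))))
Pow(Add(Pow(12, 2), Function('D')(-5, 7)), 2) = Pow(Add(Pow(12, 2), Add(-3, Mul(-2, Pow(-5, 2)))), 2) = Pow(Add(144, Add(-3, Mul(-2, 25))), 2) = Pow(Add(144, Add(-3, -50)), 2) = Pow(Add(144, -53), 2) = Pow(91, 2) = 8281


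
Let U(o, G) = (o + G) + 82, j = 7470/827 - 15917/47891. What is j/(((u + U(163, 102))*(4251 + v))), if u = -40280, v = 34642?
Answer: -344582411/61512417682087833 ≈ -5.6018e-9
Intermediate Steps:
j = 344582411/39605857 (j = 7470*(1/827) - 15917*1/47891 = 7470/827 - 15917/47891 = 344582411/39605857 ≈ 8.7003)
U(o, G) = 82 + G + o (U(o, G) = (G + o) + 82 = 82 + G + o)
j/(((u + U(163, 102))*(4251 + v))) = 344582411/(39605857*(((-40280 + (82 + 102 + 163))*(4251 + 34642)))) = 344582411/(39605857*(((-40280 + 347)*38893))) = 344582411/(39605857*((-39933*38893))) = (344582411/39605857)/(-1553114169) = (344582411/39605857)*(-1/1553114169) = -344582411/61512417682087833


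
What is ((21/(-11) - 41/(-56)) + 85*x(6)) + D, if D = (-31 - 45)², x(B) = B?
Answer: 3871451/616 ≈ 6284.8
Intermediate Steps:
D = 5776 (D = (-76)² = 5776)
((21/(-11) - 41/(-56)) + 85*x(6)) + D = ((21/(-11) - 41/(-56)) + 85*6) + 5776 = ((21*(-1/11) - 41*(-1/56)) + 510) + 5776 = ((-21/11 + 41/56) + 510) + 5776 = (-725/616 + 510) + 5776 = 313435/616 + 5776 = 3871451/616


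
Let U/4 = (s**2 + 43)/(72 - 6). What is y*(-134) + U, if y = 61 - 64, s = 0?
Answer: 13352/33 ≈ 404.61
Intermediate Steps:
y = -3
U = 86/33 (U = 4*((0**2 + 43)/(72 - 6)) = 4*((0 + 43)/66) = 4*(43*(1/66)) = 4*(43/66) = 86/33 ≈ 2.6061)
y*(-134) + U = -3*(-134) + 86/33 = 402 + 86/33 = 13352/33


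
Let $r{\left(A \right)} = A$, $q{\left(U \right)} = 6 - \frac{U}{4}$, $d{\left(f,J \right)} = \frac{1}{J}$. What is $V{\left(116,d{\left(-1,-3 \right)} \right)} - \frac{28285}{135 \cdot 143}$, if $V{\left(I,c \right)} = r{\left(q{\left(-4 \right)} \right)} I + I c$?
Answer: $\frac{2980183}{3861} \approx 771.87$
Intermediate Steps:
$q{\left(U \right)} = 6 - \frac{U}{4}$ ($q{\left(U \right)} = 6 - U \frac{1}{4} = 6 - \frac{U}{4}$)
$V{\left(I,c \right)} = 7 I + I c$ ($V{\left(I,c \right)} = \left(6 - -1\right) I + I c = \left(6 + 1\right) I + I c = 7 I + I c$)
$V{\left(116,d{\left(-1,-3 \right)} \right)} - \frac{28285}{135 \cdot 143} = 116 \left(7 + \frac{1}{-3}\right) - \frac{28285}{135 \cdot 143} = 116 \left(7 - \frac{1}{3}\right) - \frac{28285}{19305} = 116 \cdot \frac{20}{3} - \frac{5657}{3861} = \frac{2320}{3} - \frac{5657}{3861} = \frac{2980183}{3861}$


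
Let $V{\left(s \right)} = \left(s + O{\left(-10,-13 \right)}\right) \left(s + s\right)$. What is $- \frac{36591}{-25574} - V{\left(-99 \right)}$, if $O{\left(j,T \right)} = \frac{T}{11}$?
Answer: $- \frac{507249273}{25574} \approx -19835.0$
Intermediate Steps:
$O{\left(j,T \right)} = \frac{T}{11}$ ($O{\left(j,T \right)} = T \frac{1}{11} = \frac{T}{11}$)
$V{\left(s \right)} = 2 s \left(- \frac{13}{11} + s\right)$ ($V{\left(s \right)} = \left(s + \frac{1}{11} \left(-13\right)\right) \left(s + s\right) = \left(s - \frac{13}{11}\right) 2 s = \left(- \frac{13}{11} + s\right) 2 s = 2 s \left(- \frac{13}{11} + s\right)$)
$- \frac{36591}{-25574} - V{\left(-99 \right)} = - \frac{36591}{-25574} - \frac{2}{11} \left(-99\right) \left(-13 + 11 \left(-99\right)\right) = \left(-36591\right) \left(- \frac{1}{25574}\right) - \frac{2}{11} \left(-99\right) \left(-13 - 1089\right) = \frac{36591}{25574} - \frac{2}{11} \left(-99\right) \left(-1102\right) = \frac{36591}{25574} - 19836 = - \frac{507249273}{25574}$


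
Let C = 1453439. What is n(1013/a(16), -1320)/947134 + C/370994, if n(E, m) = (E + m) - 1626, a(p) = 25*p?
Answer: 21161684385297/5405862018400 ≈ 3.9146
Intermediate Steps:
n(E, m) = -1626 + E + m
n(1013/a(16), -1320)/947134 + C/370994 = (-1626 + 1013/((25*16)) - 1320)/947134 + 1453439/370994 = (-1626 + 1013/400 - 1320)*(1/947134) + 1453439*(1/370994) = (-1626 + 1013*(1/400) - 1320)*(1/947134) + 111803/28538 = (-1626 + 1013/400 - 1320)*(1/947134) + 111803/28538 = -1177387/400*1/947134 + 111803/28538 = -1177387/378853600 + 111803/28538 = 21161684385297/5405862018400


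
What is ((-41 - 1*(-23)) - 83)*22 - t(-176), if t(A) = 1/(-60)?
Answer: -133319/60 ≈ -2222.0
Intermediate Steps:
t(A) = -1/60
((-41 - 1*(-23)) - 83)*22 - t(-176) = ((-41 - 1*(-23)) - 83)*22 - 1*(-1/60) = ((-41 + 23) - 83)*22 + 1/60 = (-18 - 83)*22 + 1/60 = -101*22 + 1/60 = -2222 + 1/60 = -133319/60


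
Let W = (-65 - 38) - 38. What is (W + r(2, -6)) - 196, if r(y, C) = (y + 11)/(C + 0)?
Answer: -2035/6 ≈ -339.17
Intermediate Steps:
r(y, C) = (11 + y)/C
W = -141 (W = -103 - 38 = -141)
(W + r(2, -6)) - 196 = (-141 + (11 + 2)/(-6)) - 196 = (-141 - ⅙*13) - 196 = (-141 - 13/6) - 196 = -859/6 - 196 = -2035/6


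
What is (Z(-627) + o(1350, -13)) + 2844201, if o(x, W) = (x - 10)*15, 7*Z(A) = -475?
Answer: 20049632/7 ≈ 2.8642e+6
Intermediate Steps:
Z(A) = -475/7 (Z(A) = (⅐)*(-475) = -475/7)
o(x, W) = -150 + 15*x (o(x, W) = (-10 + x)*15 = -150 + 15*x)
(Z(-627) + o(1350, -13)) + 2844201 = (-475/7 + (-150 + 15*1350)) + 2844201 = (-475/7 + (-150 + 20250)) + 2844201 = (-475/7 + 20100) + 2844201 = 140225/7 + 2844201 = 20049632/7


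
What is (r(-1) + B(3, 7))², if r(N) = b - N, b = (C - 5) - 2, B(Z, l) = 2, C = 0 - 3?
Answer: 49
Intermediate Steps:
C = -3
b = -10 (b = (-3 - 5) - 2 = -8 - 2 = -10)
r(N) = -10 - N
(r(-1) + B(3, 7))² = ((-10 - 1*(-1)) + 2)² = ((-10 + 1) + 2)² = (-9 + 2)² = (-7)² = 49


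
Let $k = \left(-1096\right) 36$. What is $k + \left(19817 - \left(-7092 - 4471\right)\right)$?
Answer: $-8076$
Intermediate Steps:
$k = -39456$
$k + \left(19817 - \left(-7092 - 4471\right)\right) = -39456 + \left(19817 - \left(-7092 - 4471\right)\right) = -39456 + \left(19817 - -11563\right) = -39456 + \left(19817 + 11563\right) = -39456 + 31380 = -8076$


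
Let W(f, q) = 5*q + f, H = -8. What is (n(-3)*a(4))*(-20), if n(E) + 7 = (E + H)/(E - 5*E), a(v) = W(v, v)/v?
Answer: 950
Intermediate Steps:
W(f, q) = f + 5*q
a(v) = 6 (a(v) = (v + 5*v)/v = (6*v)/v = 6)
n(E) = -7 - (-8 + E)/(4*E) (n(E) = -7 + (E - 8)/(E - 5*E) = -7 + (-8 + E)/((-4*E)) = -7 + (-8 + E)*(-1/(4*E)) = -7 - (-8 + E)/(4*E))
(n(-3)*a(4))*(-20) = ((-29/4 + 2/(-3))*6)*(-20) = ((-29/4 + 2*(-⅓))*6)*(-20) = ((-29/4 - ⅔)*6)*(-20) = -95/12*6*(-20) = -95/2*(-20) = 950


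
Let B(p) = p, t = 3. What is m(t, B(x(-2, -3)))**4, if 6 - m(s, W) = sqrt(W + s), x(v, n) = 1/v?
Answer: (12 - sqrt(10))**4/16 ≈ 381.28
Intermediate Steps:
m(s, W) = 6 - sqrt(W + s)
m(t, B(x(-2, -3)))**4 = (6 - sqrt(1/(-2) + 3))**4 = (6 - sqrt(-1/2 + 3))**4 = (6 - sqrt(5/2))**4 = (6 - sqrt(10)/2)**4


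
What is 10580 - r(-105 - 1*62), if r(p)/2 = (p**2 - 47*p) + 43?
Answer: -60982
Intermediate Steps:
r(p) = 86 - 94*p + 2*p**2 (r(p) = 2*((p**2 - 47*p) + 43) = 2*(43 + p**2 - 47*p) = 86 - 94*p + 2*p**2)
10580 - r(-105 - 1*62) = 10580 - (86 - 94*(-105 - 1*62) + 2*(-105 - 1*62)**2) = 10580 - (86 - 94*(-105 - 62) + 2*(-105 - 62)**2) = 10580 - (86 - 94*(-167) + 2*(-167)**2) = 10580 - (86 + 15698 + 2*27889) = 10580 - (86 + 15698 + 55778) = 10580 - 1*71562 = 10580 - 71562 = -60982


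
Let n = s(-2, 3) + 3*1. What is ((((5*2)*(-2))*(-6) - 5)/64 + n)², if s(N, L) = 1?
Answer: 137641/4096 ≈ 33.604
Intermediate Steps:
n = 4 (n = 1 + 3*1 = 1 + 3 = 4)
((((5*2)*(-2))*(-6) - 5)/64 + n)² = ((((5*2)*(-2))*(-6) - 5)/64 + 4)² = (((10*(-2))*(-6) - 5)*(1/64) + 4)² = ((-20*(-6) - 5)*(1/64) + 4)² = ((120 - 5)*(1/64) + 4)² = (115*(1/64) + 4)² = (115/64 + 4)² = (371/64)² = 137641/4096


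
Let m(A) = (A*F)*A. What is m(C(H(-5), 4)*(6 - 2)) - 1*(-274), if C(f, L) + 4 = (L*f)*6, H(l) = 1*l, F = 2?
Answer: 492306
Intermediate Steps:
H(l) = l
C(f, L) = -4 + 6*L*f (C(f, L) = -4 + (L*f)*6 = -4 + 6*L*f)
m(A) = 2*A² (m(A) = (A*2)*A = (2*A)*A = 2*A²)
m(C(H(-5), 4)*(6 - 2)) - 1*(-274) = 2*((-4 + 6*4*(-5))*(6 - 2))² - 1*(-274) = 2*((-4 - 120)*4)² + 274 = 2*(-124*4)² + 274 = 2*(-496)² + 274 = 2*246016 + 274 = 492032 + 274 = 492306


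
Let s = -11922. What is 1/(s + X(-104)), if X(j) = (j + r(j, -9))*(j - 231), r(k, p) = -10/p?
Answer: 9/202912 ≈ 4.4354e-5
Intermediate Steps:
X(j) = (-231 + j)*(10/9 + j) (X(j) = (j - 10/(-9))*(j - 231) = (j - 10*(-⅑))*(-231 + j) = (j + 10/9)*(-231 + j) = (10/9 + j)*(-231 + j) = (-231 + j)*(10/9 + j))
1/(s + X(-104)) = 1/(-11922 + (-770/3 + (-104)² - 2069/9*(-104))) = 1/(-11922 + (-770/3 + 10816 + 215176/9)) = 1/(-11922 + 310210/9) = 1/(202912/9) = 9/202912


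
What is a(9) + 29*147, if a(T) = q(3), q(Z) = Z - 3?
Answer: 4263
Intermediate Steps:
q(Z) = -3 + Z
a(T) = 0 (a(T) = -3 + 3 = 0)
a(9) + 29*147 = 0 + 29*147 = 0 + 4263 = 4263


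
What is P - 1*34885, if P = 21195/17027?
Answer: -593965700/17027 ≈ -34884.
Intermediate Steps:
P = 21195/17027 (P = 21195*(1/17027) = 21195/17027 ≈ 1.2448)
P - 1*34885 = 21195/17027 - 1*34885 = 21195/17027 - 34885 = -593965700/17027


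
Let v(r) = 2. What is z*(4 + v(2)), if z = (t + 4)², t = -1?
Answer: 54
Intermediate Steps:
z = 9 (z = (-1 + 4)² = 3² = 9)
z*(4 + v(2)) = 9*(4 + 2) = 9*6 = 54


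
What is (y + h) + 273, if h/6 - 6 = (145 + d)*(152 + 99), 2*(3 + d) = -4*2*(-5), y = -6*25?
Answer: 244131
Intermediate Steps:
y = -150
d = 17 (d = -3 + (-4*2*(-5))/2 = -3 + (-1*8*(-5))/2 = -3 + (-8*(-5))/2 = -3 + (1/2)*40 = -3 + 20 = 17)
h = 244008 (h = 36 + 6*((145 + 17)*(152 + 99)) = 36 + 6*(162*251) = 36 + 6*40662 = 36 + 243972 = 244008)
(y + h) + 273 = (-150 + 244008) + 273 = 243858 + 273 = 244131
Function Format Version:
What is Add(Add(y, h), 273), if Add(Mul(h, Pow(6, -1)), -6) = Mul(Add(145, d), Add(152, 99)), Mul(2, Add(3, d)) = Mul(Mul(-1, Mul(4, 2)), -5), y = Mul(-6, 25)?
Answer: 244131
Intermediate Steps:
y = -150
d = 17 (d = Add(-3, Mul(Rational(1, 2), Mul(Mul(-1, Mul(4, 2)), -5))) = Add(-3, Mul(Rational(1, 2), Mul(Mul(-1, 8), -5))) = Add(-3, Mul(Rational(1, 2), Mul(-8, -5))) = Add(-3, Mul(Rational(1, 2), 40)) = Add(-3, 20) = 17)
h = 244008 (h = Add(36, Mul(6, Mul(Add(145, 17), Add(152, 99)))) = Add(36, Mul(6, Mul(162, 251))) = Add(36, Mul(6, 40662)) = Add(36, 243972) = 244008)
Add(Add(y, h), 273) = Add(Add(-150, 244008), 273) = Add(243858, 273) = 244131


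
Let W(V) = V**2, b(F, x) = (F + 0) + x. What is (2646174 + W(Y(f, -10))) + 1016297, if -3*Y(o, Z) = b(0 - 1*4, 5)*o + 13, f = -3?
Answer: 32962339/9 ≈ 3.6625e+6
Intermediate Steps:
b(F, x) = F + x
Y(o, Z) = -13/3 - o/3 (Y(o, Z) = -(((0 - 1*4) + 5)*o + 13)/3 = -(((0 - 4) + 5)*o + 13)/3 = -((-4 + 5)*o + 13)/3 = -(1*o + 13)/3 = -(o + 13)/3 = -(13 + o)/3 = -13/3 - o/3)
(2646174 + W(Y(f, -10))) + 1016297 = (2646174 + (-13/3 - 1/3*(-3))**2) + 1016297 = (2646174 + (-13/3 + 1)**2) + 1016297 = (2646174 + (-10/3)**2) + 1016297 = (2646174 + 100/9) + 1016297 = 23815666/9 + 1016297 = 32962339/9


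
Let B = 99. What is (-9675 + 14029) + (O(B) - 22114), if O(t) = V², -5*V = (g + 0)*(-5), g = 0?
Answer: -17760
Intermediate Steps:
V = 0 (V = -(0 + 0)*(-5)/5 = -0*(-5) = -⅕*0 = 0)
O(t) = 0 (O(t) = 0² = 0)
(-9675 + 14029) + (O(B) - 22114) = (-9675 + 14029) + (0 - 22114) = 4354 - 22114 = -17760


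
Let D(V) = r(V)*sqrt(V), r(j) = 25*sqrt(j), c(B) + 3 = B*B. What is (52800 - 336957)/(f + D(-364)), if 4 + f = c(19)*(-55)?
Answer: 94719/9598 ≈ 9.8686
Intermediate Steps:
c(B) = -3 + B**2 (c(B) = -3 + B*B = -3 + B**2)
f = -19694 (f = -4 + (-3 + 19**2)*(-55) = -4 + (-3 + 361)*(-55) = -4 + 358*(-55) = -4 - 19690 = -19694)
D(V) = 25*V (D(V) = (25*sqrt(V))*sqrt(V) = 25*V)
(52800 - 336957)/(f + D(-364)) = (52800 - 336957)/(-19694 + 25*(-364)) = -284157/(-19694 - 9100) = -284157/(-28794) = -284157*(-1/28794) = 94719/9598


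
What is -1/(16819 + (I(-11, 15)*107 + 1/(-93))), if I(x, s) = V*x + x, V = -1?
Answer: -93/1564166 ≈ -5.9457e-5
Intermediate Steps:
I(x, s) = 0 (I(x, s) = -x + x = 0)
-1/(16819 + (I(-11, 15)*107 + 1/(-93))) = -1/(16819 + (0*107 + 1/(-93))) = -1/(16819 + (0 - 1/93)) = -1/(16819 - 1/93) = -1/1564166/93 = -1*93/1564166 = -93/1564166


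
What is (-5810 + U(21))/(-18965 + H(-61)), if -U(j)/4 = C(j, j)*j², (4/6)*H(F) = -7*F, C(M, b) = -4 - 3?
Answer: -13076/36649 ≈ -0.35679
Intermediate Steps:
C(M, b) = -7
H(F) = -21*F/2 (H(F) = 3*(-7*F)/2 = -21*F/2)
U(j) = 28*j² (U(j) = -(-28)*j² = 28*j²)
(-5810 + U(21))/(-18965 + H(-61)) = (-5810 + 28*21²)/(-18965 - 21/2*(-61)) = (-5810 + 28*441)/(-18965 + 1281/2) = (-5810 + 12348)/(-36649/2) = 6538*(-2/36649) = -13076/36649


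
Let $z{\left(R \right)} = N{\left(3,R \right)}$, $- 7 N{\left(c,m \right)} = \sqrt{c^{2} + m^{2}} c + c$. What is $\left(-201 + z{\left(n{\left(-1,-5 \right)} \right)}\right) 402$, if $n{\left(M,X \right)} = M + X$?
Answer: $- \frac{566820}{7} - \frac{3618 \sqrt{5}}{7} \approx -82130.0$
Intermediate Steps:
$N{\left(c,m \right)} = - \frac{c}{7} - \frac{c \sqrt{c^{2} + m^{2}}}{7}$ ($N{\left(c,m \right)} = - \frac{\sqrt{c^{2} + m^{2}} c + c}{7} = - \frac{c \sqrt{c^{2} + m^{2}} + c}{7} = - \frac{c + c \sqrt{c^{2} + m^{2}}}{7} = - \frac{c}{7} - \frac{c \sqrt{c^{2} + m^{2}}}{7}$)
$z{\left(R \right)} = - \frac{3}{7} - \frac{3 \sqrt{9 + R^{2}}}{7}$ ($z{\left(R \right)} = \left(- \frac{1}{7}\right) 3 \left(1 + \sqrt{3^{2} + R^{2}}\right) = \left(- \frac{1}{7}\right) 3 \left(1 + \sqrt{9 + R^{2}}\right) = - \frac{3}{7} - \frac{3 \sqrt{9 + R^{2}}}{7}$)
$\left(-201 + z{\left(n{\left(-1,-5 \right)} \right)}\right) 402 = \left(-201 - \left(\frac{3}{7} + \frac{3 \sqrt{9 + \left(-1 - 5\right)^{2}}}{7}\right)\right) 402 = \left(-201 - \left(\frac{3}{7} + \frac{3 \sqrt{9 + \left(-6\right)^{2}}}{7}\right)\right) 402 = \left(-201 - \left(\frac{3}{7} + \frac{3 \sqrt{9 + 36}}{7}\right)\right) 402 = \left(-201 - \left(\frac{3}{7} + \frac{3 \sqrt{45}}{7}\right)\right) 402 = \left(-201 - \left(\frac{3}{7} + \frac{3 \cdot 3 \sqrt{5}}{7}\right)\right) 402 = \left(-201 - \left(\frac{3}{7} + \frac{9 \sqrt{5}}{7}\right)\right) 402 = \left(- \frac{1410}{7} - \frac{9 \sqrt{5}}{7}\right) 402 = - \frac{566820}{7} - \frac{3618 \sqrt{5}}{7}$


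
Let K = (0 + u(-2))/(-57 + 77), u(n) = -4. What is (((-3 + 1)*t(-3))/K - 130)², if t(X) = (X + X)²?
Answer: 52900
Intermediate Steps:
t(X) = 4*X² (t(X) = (2*X)² = 4*X²)
K = -⅕ (K = (0 - 4)/(-57 + 77) = -4/20 = -4*1/20 = -⅕ ≈ -0.20000)
(((-3 + 1)*t(-3))/K - 130)² = (((-3 + 1)*(4*(-3)²))/(-⅕) - 130)² = (-8*9*(-5) - 130)² = (-2*36*(-5) - 130)² = (-72*(-5) - 130)² = (360 - 130)² = 230² = 52900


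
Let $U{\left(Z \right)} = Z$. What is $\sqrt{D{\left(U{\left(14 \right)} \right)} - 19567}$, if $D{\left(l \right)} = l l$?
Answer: $i \sqrt{19371} \approx 139.18 i$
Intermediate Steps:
$D{\left(l \right)} = l^{2}$
$\sqrt{D{\left(U{\left(14 \right)} \right)} - 19567} = \sqrt{14^{2} - 19567} = \sqrt{196 - 19567} = \sqrt{-19371} = i \sqrt{19371}$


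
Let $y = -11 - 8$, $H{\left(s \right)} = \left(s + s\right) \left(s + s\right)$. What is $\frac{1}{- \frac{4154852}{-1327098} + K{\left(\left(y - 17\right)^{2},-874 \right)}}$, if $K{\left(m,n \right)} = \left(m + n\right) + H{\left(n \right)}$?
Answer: $\frac{663549}{2027758718800} \approx 3.2723 \cdot 10^{-7}$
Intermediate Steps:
$H{\left(s \right)} = 4 s^{2}$ ($H{\left(s \right)} = 2 s 2 s = 4 s^{2}$)
$y = -19$
$K{\left(m,n \right)} = m + n + 4 n^{2}$ ($K{\left(m,n \right)} = \left(m + n\right) + 4 n^{2} = m + n + 4 n^{2}$)
$\frac{1}{- \frac{4154852}{-1327098} + K{\left(\left(y - 17\right)^{2},-874 \right)}} = \frac{1}{- \frac{4154852}{-1327098} + \left(\left(-19 - 17\right)^{2} - 874 + 4 \left(-874\right)^{2}\right)} = \frac{1}{\left(-4154852\right) \left(- \frac{1}{1327098}\right) + \left(\left(-36\right)^{2} - 874 + 4 \cdot 763876\right)} = \frac{1}{\frac{2077426}{663549} + \left(1296 - 874 + 3055504\right)} = \frac{1}{\frac{2077426}{663549} + 3055926} = \frac{1}{\frac{2027758718800}{663549}} = \frac{663549}{2027758718800}$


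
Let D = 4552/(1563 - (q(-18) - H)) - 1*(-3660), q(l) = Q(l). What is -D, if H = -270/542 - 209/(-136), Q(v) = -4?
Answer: -211685137972/57791631 ≈ -3662.9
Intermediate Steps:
q(l) = -4
H = 38279/36856 (H = -270*1/542 - 209*(-1/136) = -135/271 + 209/136 = 38279/36856 ≈ 1.0386)
D = 211685137972/57791631 (D = 4552/(1563 - (-4 - 1*38279/36856)) - 1*(-3660) = 4552/(1563 - (-4 - 38279/36856)) + 3660 = 4552/(1563 - 1*(-185703/36856)) + 3660 = 4552/(1563 + 185703/36856) + 3660 = 4552/(57791631/36856) + 3660 = 4552*(36856/57791631) + 3660 = 167768512/57791631 + 3660 = 211685137972/57791631 ≈ 3662.9)
-D = -1*211685137972/57791631 = -211685137972/57791631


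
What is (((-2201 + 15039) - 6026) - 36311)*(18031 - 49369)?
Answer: 924439662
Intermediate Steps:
(((-2201 + 15039) - 6026) - 36311)*(18031 - 49369) = ((12838 - 6026) - 36311)*(-31338) = (6812 - 36311)*(-31338) = -29499*(-31338) = 924439662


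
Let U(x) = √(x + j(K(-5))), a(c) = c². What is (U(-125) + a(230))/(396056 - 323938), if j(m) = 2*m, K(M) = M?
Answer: 26450/36059 + 3*I*√15/72118 ≈ 0.73352 + 0.00016111*I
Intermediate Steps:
U(x) = √(-10 + x) (U(x) = √(x + 2*(-5)) = √(x - 10) = √(-10 + x))
(U(-125) + a(230))/(396056 - 323938) = (√(-10 - 125) + 230²)/(396056 - 323938) = (√(-135) + 52900)/72118 = (3*I*√15 + 52900)*(1/72118) = (52900 + 3*I*√15)*(1/72118) = 26450/36059 + 3*I*√15/72118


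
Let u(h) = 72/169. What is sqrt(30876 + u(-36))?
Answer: 2*sqrt(1304529)/13 ≈ 175.72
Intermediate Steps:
u(h) = 72/169 (u(h) = 72*(1/169) = 72/169)
sqrt(30876 + u(-36)) = sqrt(30876 + 72/169) = sqrt(5218116/169) = 2*sqrt(1304529)/13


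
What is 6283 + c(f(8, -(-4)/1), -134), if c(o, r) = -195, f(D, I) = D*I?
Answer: 6088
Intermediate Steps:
6283 + c(f(8, -(-4)/1), -134) = 6283 - 195 = 6088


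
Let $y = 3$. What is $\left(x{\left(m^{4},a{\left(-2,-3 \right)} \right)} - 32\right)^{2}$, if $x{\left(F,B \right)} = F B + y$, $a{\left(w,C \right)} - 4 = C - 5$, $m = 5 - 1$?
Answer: $1108809$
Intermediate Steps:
$m = 4$ ($m = 5 - 1 = 4$)
$a{\left(w,C \right)} = -1 + C$ ($a{\left(w,C \right)} = 4 + \left(C - 5\right) = 4 + \left(-5 + C\right) = -1 + C$)
$x{\left(F,B \right)} = 3 + B F$ ($x{\left(F,B \right)} = F B + 3 = B F + 3 = 3 + B F$)
$\left(x{\left(m^{4},a{\left(-2,-3 \right)} \right)} - 32\right)^{2} = \left(\left(3 + \left(-1 - 3\right) 4^{4}\right) - 32\right)^{2} = \left(\left(3 - 1024\right) - 32\right)^{2} = \left(-1021 - 32\right)^{2} = \left(-1053\right)^{2} = 1108809$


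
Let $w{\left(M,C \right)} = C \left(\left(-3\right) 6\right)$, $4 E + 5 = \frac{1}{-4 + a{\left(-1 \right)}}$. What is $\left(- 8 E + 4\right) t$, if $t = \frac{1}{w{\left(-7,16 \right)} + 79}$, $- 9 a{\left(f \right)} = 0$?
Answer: $- \frac{29}{418} \approx -0.069378$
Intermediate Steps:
$a{\left(f \right)} = 0$ ($a{\left(f \right)} = \left(- \frac{1}{9}\right) 0 = 0$)
$E = - \frac{21}{16}$ ($E = - \frac{5}{4} + \frac{1}{4 \left(-4 + 0\right)} = - \frac{5}{4} + \frac{1}{4 \left(-4\right)} = - \frac{5}{4} + \frac{1}{4} \left(- \frac{1}{4}\right) = - \frac{5}{4} - \frac{1}{16} = - \frac{21}{16} \approx -1.3125$)
$w{\left(M,C \right)} = - 18 C$ ($w{\left(M,C \right)} = C \left(-18\right) = - 18 C$)
$t = - \frac{1}{209}$ ($t = \frac{1}{\left(-18\right) 16 + 79} = \frac{1}{-288 + 79} = \frac{1}{-209} = - \frac{1}{209} \approx -0.0047847$)
$\left(- 8 E + 4\right) t = \left(\left(-8\right) \left(- \frac{21}{16}\right) + 4\right) \left(- \frac{1}{209}\right) = \left(\frac{21}{2} + 4\right) \left(- \frac{1}{209}\right) = \frac{29}{2} \left(- \frac{1}{209}\right) = - \frac{29}{418}$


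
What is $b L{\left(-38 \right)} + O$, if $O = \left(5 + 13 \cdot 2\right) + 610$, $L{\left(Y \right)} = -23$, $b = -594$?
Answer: $14303$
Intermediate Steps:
$O = 641$ ($O = \left(5 + 26\right) + 610 = 31 + 610 = 641$)
$b L{\left(-38 \right)} + O = \left(-594\right) \left(-23\right) + 641 = 13662 + 641 = 14303$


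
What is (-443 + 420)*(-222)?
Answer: 5106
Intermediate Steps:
(-443 + 420)*(-222) = -23*(-222) = 5106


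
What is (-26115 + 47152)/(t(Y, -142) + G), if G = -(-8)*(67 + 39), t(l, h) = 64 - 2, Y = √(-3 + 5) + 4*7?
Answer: 21037/910 ≈ 23.118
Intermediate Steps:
Y = 28 + √2 (Y = √2 + 28 = 28 + √2 ≈ 29.414)
t(l, h) = 62
G = 848 (G = -(-8)*106 = -1*(-848) = 848)
(-26115 + 47152)/(t(Y, -142) + G) = (-26115 + 47152)/(62 + 848) = 21037/910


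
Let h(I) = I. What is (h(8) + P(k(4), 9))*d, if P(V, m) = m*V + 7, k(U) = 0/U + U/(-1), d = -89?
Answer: 1869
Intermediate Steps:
k(U) = -U (k(U) = 0 + U*(-1) = 0 - U = -U)
P(V, m) = 7 + V*m (P(V, m) = V*m + 7 = 7 + V*m)
(h(8) + P(k(4), 9))*d = (8 + (7 - 1*4*9))*(-89) = (8 + (7 - 4*9))*(-89) = (8 + (7 - 36))*(-89) = (8 - 29)*(-89) = -21*(-89) = 1869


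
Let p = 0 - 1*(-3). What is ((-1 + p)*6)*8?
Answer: 96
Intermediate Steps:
p = 3 (p = 0 + 3 = 3)
((-1 + p)*6)*8 = ((-1 + 3)*6)*8 = (2*6)*8 = 12*8 = 96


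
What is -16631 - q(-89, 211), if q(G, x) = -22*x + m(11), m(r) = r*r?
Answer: -12110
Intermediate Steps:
m(r) = r**2
q(G, x) = 121 - 22*x (q(G, x) = -22*x + 11**2 = -22*x + 121 = 121 - 22*x)
-16631 - q(-89, 211) = -16631 - (121 - 22*211) = -16631 - (121 - 4642) = -16631 - 1*(-4521) = -16631 + 4521 = -12110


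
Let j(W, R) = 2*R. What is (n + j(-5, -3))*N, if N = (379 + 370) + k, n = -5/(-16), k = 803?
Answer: -8827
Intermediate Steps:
n = 5/16 (n = -5*(-1/16) = 5/16 ≈ 0.31250)
N = 1552 (N = (379 + 370) + 803 = 749 + 803 = 1552)
(n + j(-5, -3))*N = (5/16 + 2*(-3))*1552 = (5/16 - 6)*1552 = -91/16*1552 = -8827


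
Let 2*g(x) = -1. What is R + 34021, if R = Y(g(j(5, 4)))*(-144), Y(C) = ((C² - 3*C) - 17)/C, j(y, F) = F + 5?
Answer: 29629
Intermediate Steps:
j(y, F) = 5 + F
g(x) = -½ (g(x) = (½)*(-1) = -½)
Y(C) = (-17 + C² - 3*C)/C
R = -4392 (R = (-3 - ½ - 17/(-½))*(-144) = (-3 - ½ - 17*(-2))*(-144) = (-3 - ½ + 34)*(-144) = (61/2)*(-144) = -4392)
R + 34021 = -4392 + 34021 = 29629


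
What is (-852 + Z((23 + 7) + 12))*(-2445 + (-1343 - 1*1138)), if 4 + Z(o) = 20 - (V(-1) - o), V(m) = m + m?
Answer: 3901392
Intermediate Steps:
V(m) = 2*m
Z(o) = 18 + o (Z(o) = -4 + (20 - (2*(-1) - o)) = -4 + (20 - (-2 - o)) = -4 + (20 + (2 + o)) = -4 + (22 + o) = 18 + o)
(-852 + Z((23 + 7) + 12))*(-2445 + (-1343 - 1*1138)) = (-852 + (18 + ((23 + 7) + 12)))*(-2445 + (-1343 - 1*1138)) = (-852 + (18 + (30 + 12)))*(-2445 + (-1343 - 1138)) = (-852 + (18 + 42))*(-2445 - 2481) = (-852 + 60)*(-4926) = -792*(-4926) = 3901392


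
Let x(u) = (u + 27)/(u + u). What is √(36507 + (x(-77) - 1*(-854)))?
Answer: √221515294/77 ≈ 193.29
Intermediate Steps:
x(u) = (27 + u)/(2*u) (x(u) = (27 + u)/((2*u)) = (27 + u)*(1/(2*u)) = (27 + u)/(2*u))
√(36507 + (x(-77) - 1*(-854))) = √(36507 + ((½)*(27 - 77)/(-77) - 1*(-854))) = √(36507 + ((½)*(-1/77)*(-50) + 854)) = √(36507 + (25/77 + 854)) = √(36507 + 65783/77) = √(2876822/77) = √221515294/77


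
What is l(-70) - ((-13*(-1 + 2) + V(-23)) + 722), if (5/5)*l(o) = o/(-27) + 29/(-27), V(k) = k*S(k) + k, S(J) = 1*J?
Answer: -32764/27 ≈ -1213.5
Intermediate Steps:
S(J) = J
V(k) = k + k² (V(k) = k*k + k = k² + k = k + k²)
l(o) = -29/27 - o/27 (l(o) = o/(-27) + 29/(-27) = o*(-1/27) + 29*(-1/27) = -o/27 - 29/27 = -29/27 - o/27)
l(-70) - ((-13*(-1 + 2) + V(-23)) + 722) = (-29/27 - 1/27*(-70)) - ((-13*(-1 + 2) - 23*(1 - 23)) + 722) = (-29/27 + 70/27) - ((-13*1 - 23*(-22)) + 722) = 41/27 - ((-13 + 506) + 722) = 41/27 - (493 + 722) = 41/27 - 1*1215 = 41/27 - 1215 = -32764/27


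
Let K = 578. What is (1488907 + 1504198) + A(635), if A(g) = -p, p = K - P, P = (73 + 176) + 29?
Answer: 2992805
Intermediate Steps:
P = 278 (P = 249 + 29 = 278)
p = 300 (p = 578 - 1*278 = 578 - 278 = 300)
A(g) = -300 (A(g) = -1*300 = -300)
(1488907 + 1504198) + A(635) = (1488907 + 1504198) - 300 = 2993105 - 300 = 2992805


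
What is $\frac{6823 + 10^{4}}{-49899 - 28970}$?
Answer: $- \frac{16823}{78869} \approx -0.2133$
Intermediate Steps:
$\frac{6823 + 10^{4}}{-49899 - 28970} = \frac{6823 + 10000}{-78869} = 16823 \left(- \frac{1}{78869}\right) = - \frac{16823}{78869}$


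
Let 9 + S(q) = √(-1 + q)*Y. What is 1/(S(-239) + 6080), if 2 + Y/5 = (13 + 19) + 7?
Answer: 6071/45071041 - 740*I*√15/45071041 ≈ 0.0001347 - 6.3589e-5*I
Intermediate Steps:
Y = 185 (Y = -10 + 5*((13 + 19) + 7) = -10 + 5*(32 + 7) = -10 + 5*39 = -10 + 195 = 185)
S(q) = -9 + 185*√(-1 + q) (S(q) = -9 + √(-1 + q)*185 = -9 + 185*√(-1 + q))
1/(S(-239) + 6080) = 1/((-9 + 185*√(-1 - 239)) + 6080) = 1/((-9 + 185*√(-240)) + 6080) = 1/((-9 + 185*(4*I*√15)) + 6080) = 1/((-9 + 740*I*√15) + 6080) = 1/(6071 + 740*I*√15)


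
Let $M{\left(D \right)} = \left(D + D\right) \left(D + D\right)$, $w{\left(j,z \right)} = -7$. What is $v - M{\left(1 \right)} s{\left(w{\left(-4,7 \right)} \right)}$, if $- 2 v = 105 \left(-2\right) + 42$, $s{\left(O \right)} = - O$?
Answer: $56$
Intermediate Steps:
$M{\left(D \right)} = 4 D^{2}$ ($M{\left(D \right)} = 2 D 2 D = 4 D^{2}$)
$v = 84$ ($v = - \frac{105 \left(-2\right) + 42}{2} = - \frac{-210 + 42}{2} = \left(- \frac{1}{2}\right) \left(-168\right) = 84$)
$v - M{\left(1 \right)} s{\left(w{\left(-4,7 \right)} \right)} = 84 - 4 \cdot 1^{2} \left(\left(-1\right) \left(-7\right)\right) = 84 - 4 \cdot 1 \cdot 7 = 84 - 4 \cdot 7 = 84 - 28 = 56$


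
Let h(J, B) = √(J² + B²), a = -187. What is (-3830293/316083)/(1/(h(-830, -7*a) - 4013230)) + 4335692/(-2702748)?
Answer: 3462185563396332107/71191058007 - 3830293*√2402381/316083 ≈ 4.8614e+7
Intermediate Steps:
h(J, B) = √(B² + J²)
(-3830293/316083)/(1/(h(-830, -7*a) - 4013230)) + 4335692/(-2702748) = (-3830293/316083)/(1/(√((-7*(-187))² + (-830)²) - 4013230)) + 4335692/(-2702748) = (-3830293*1/316083)/(1/(√(1309² + 688900) - 4013230)) + 4335692*(-1/2702748) = -(-15371846776390/316083 + 3830293*√(1713481 + 688900)/316083) - 1083923/675687 = -(-15371846776390/316083 + 3830293*√2402381/316083) - 1083923/675687 = -3830293*(-4013230 + √2402381)/316083 - 1083923/675687 = (15371846776390/316083 - 3830293*√2402381/316083) - 1083923/675687 = 3462185563396332107/71191058007 - 3830293*√2402381/316083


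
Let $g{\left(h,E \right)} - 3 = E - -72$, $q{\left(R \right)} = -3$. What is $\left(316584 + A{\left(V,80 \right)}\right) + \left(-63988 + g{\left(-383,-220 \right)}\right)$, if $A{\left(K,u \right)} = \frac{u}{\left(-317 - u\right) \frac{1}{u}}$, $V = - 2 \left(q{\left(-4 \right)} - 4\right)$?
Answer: $\frac{100216647}{397} \approx 2.5244 \cdot 10^{5}$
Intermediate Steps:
$g{\left(h,E \right)} = 75 + E$ ($g{\left(h,E \right)} = 3 + \left(E - -72\right) = 3 + \left(E + 72\right) = 3 + \left(72 + E\right) = 75 + E$)
$V = 14$ ($V = - 2 \left(-3 - 4\right) = \left(-2\right) \left(-7\right) = 14$)
$A{\left(K,u \right)} = \frac{u^{2}}{-317 - u}$ ($A{\left(K,u \right)} = \frac{u}{\frac{1}{u} \left(-317 - u\right)} = u \frac{u}{-317 - u} = \frac{u^{2}}{-317 - u}$)
$\left(316584 + A{\left(V,80 \right)}\right) + \left(-63988 + g{\left(-383,-220 \right)}\right) = \left(316584 - \frac{80^{2}}{317 + 80}\right) + \left(-63988 + \left(75 - 220\right)\right) = \left(316584 - \frac{6400}{397}\right) - 64133 = \frac{125677448}{397} - 64133 = \frac{100216647}{397}$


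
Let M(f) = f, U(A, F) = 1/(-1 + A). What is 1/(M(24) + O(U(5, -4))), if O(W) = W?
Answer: 4/97 ≈ 0.041237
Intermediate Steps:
1/(M(24) + O(U(5, -4))) = 1/(24 + 1/(-1 + 5)) = 1/(24 + 1/4) = 1/(97/4) = 4/97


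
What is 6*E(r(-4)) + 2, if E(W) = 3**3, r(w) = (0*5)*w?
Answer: 164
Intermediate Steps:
r(w) = 0 (r(w) = 0*w = 0)
E(W) = 27
6*E(r(-4)) + 2 = 6*27 + 2 = 162 + 2 = 164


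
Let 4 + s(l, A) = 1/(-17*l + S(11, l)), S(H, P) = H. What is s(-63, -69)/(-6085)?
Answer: 4327/6583970 ≈ 0.00065720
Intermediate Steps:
s(l, A) = -4 + 1/(11 - 17*l) (s(l, A) = -4 + 1/(-17*l + 11) = -4 + 1/(11 - 17*l))
s(-63, -69)/(-6085) = ((43 - 68*(-63))/(-11 + 17*(-63)))/(-6085) = ((43 + 4284)/(-11 - 1071))*(-1/6085) = (4327/(-1082))*(-1/6085) = -1/1082*4327*(-1/6085) = -4327/1082*(-1/6085) = 4327/6583970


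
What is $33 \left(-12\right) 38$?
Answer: $-15048$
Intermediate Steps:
$33 \left(-12\right) 38 = \left(-396\right) 38 = -15048$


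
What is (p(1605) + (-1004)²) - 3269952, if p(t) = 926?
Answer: -2261010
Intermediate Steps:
(p(1605) + (-1004)²) - 3269952 = (926 + (-1004)²) - 3269952 = (926 + 1008016) - 3269952 = 1008942 - 3269952 = -2261010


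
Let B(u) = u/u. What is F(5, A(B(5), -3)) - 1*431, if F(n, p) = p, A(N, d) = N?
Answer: -430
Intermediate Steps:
B(u) = 1
F(5, A(B(5), -3)) - 1*431 = 1 - 1*431 = 1 - 431 = -430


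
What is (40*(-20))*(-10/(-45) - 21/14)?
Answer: 9200/9 ≈ 1022.2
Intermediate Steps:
(40*(-20))*(-10/(-45) - 21/14) = -800*(-10*(-1/45) - 21*1/14) = -800*(2/9 - 3/2) = -800*(-23/18) = 9200/9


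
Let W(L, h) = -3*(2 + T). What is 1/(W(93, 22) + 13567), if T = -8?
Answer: 1/13585 ≈ 7.3611e-5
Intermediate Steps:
W(L, h) = 18 (W(L, h) = -3*(2 - 8) = -3*(-6) = 18)
1/(W(93, 22) + 13567) = 1/(18 + 13567) = 1/13585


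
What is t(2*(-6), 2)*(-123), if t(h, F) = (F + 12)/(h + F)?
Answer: 861/5 ≈ 172.20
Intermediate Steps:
t(h, F) = (12 + F)/(F + h)
t(2*(-6), 2)*(-123) = ((12 + 2)/(2 + 2*(-6)))*(-123) = (14/(2 - 12))*(-123) = (14/(-10))*(-123) = -⅒*14*(-123) = -7/5*(-123) = 861/5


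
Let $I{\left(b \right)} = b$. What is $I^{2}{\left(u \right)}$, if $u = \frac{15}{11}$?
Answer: $\frac{225}{121} \approx 1.8595$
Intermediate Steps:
$u = \frac{15}{11}$ ($u = 15 \cdot \frac{1}{11} = \frac{15}{11} \approx 1.3636$)
$I^{2}{\left(u \right)} = \left(\frac{15}{11}\right)^{2} = \frac{225}{121}$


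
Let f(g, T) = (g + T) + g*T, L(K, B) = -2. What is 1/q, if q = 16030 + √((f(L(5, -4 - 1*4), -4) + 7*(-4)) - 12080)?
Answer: 8015/128486503 - I*√12106/256973006 ≈ 6.238e-5 - 4.2817e-7*I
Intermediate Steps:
f(g, T) = T + g + T*g (f(g, T) = (T + g) + T*g = T + g + T*g)
q = 16030 + I*√12106 (q = 16030 + √(((-4 - 2 - 4*(-2)) + 7*(-4)) - 12080) = 16030 + √(((-4 - 2 + 8) - 28) - 12080) = 16030 + √((2 - 28) - 12080) = 16030 + √(-26 - 12080) = 16030 + √(-12106) = 16030 + I*√12106 ≈ 16030.0 + 110.03*I)
1/q = 1/(16030 + I*√12106)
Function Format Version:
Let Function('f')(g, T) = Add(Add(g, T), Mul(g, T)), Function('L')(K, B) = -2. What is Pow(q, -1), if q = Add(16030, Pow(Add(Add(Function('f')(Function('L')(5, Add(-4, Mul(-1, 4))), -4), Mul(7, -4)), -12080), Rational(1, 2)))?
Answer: Add(Rational(8015, 128486503), Mul(Rational(-1, 256973006), I, Pow(12106, Rational(1, 2)))) ≈ Add(6.2380e-5, Mul(-4.2817e-7, I))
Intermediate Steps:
Function('f')(g, T) = Add(T, g, Mul(T, g)) (Function('f')(g, T) = Add(Add(T, g), Mul(T, g)) = Add(T, g, Mul(T, g)))
q = Add(16030, Mul(I, Pow(12106, Rational(1, 2)))) (q = Add(16030, Pow(Add(Add(Add(-4, -2, Mul(-4, -2)), Mul(7, -4)), -12080), Rational(1, 2))) = Add(16030, Pow(Add(Add(Add(-4, -2, 8), -28), -12080), Rational(1, 2))) = Add(16030, Pow(Add(Add(2, -28), -12080), Rational(1, 2))) = Add(16030, Pow(Add(-26, -12080), Rational(1, 2))) = Add(16030, Pow(-12106, Rational(1, 2))) = Add(16030, Mul(I, Pow(12106, Rational(1, 2)))) ≈ Add(16030., Mul(110.03, I)))
Pow(q, -1) = Pow(Add(16030, Mul(I, Pow(12106, Rational(1, 2)))), -1)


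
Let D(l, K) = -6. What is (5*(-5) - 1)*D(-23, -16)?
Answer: 156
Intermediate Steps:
(5*(-5) - 1)*D(-23, -16) = (5*(-5) - 1)*(-6) = (-25 - 1)*(-6) = -26*(-6) = 156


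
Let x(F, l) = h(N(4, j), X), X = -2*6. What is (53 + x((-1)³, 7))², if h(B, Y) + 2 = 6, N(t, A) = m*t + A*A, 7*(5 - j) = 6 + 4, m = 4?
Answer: 3249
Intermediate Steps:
X = -12
j = 25/7 (j = 5 - (6 + 4)/7 = 5 - ⅐*10 = 5 - 10/7 = 25/7 ≈ 3.5714)
N(t, A) = A² + 4*t (N(t, A) = 4*t + A*A = 4*t + A² = A² + 4*t)
h(B, Y) = 4 (h(B, Y) = -2 + 6 = 4)
x(F, l) = 4
(53 + x((-1)³, 7))² = (53 + 4)² = 57² = 3249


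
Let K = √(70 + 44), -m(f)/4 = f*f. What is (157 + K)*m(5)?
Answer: -15700 - 100*√114 ≈ -16768.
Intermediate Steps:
m(f) = -4*f² (m(f) = -4*f*f = -4*f²)
K = √114 ≈ 10.677
(157 + K)*m(5) = (157 + √114)*(-4*5²) = (157 + √114)*(-4*25) = (157 + √114)*(-100) = -15700 - 100*√114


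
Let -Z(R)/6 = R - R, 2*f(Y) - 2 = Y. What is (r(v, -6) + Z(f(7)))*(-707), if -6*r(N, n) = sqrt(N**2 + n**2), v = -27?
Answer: 707*sqrt(85)/2 ≈ 3259.1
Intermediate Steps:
f(Y) = 1 + Y/2
Z(R) = 0 (Z(R) = -6*(R - R) = -6*0 = 0)
r(N, n) = -sqrt(N**2 + n**2)/6
(r(v, -6) + Z(f(7)))*(-707) = (-sqrt((-27)**2 + (-6)**2)/6 + 0)*(-707) = (-sqrt(729 + 36)/6 + 0)*(-707) = (-sqrt(85)/2 + 0)*(-707) = -sqrt(85)/2*(-707) = 707*sqrt(85)/2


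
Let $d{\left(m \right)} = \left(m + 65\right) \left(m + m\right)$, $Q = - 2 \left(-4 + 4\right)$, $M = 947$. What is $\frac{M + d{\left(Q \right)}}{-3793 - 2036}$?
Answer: $- \frac{947}{5829} \approx -0.16246$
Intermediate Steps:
$Q = 0$ ($Q = \left(-2\right) 0 = 0$)
$d{\left(m \right)} = 2 m \left(65 + m\right)$ ($d{\left(m \right)} = \left(65 + m\right) 2 m = 2 m \left(65 + m\right)$)
$\frac{M + d{\left(Q \right)}}{-3793 - 2036} = \frac{947 + 2 \cdot 0 \left(65 + 0\right)}{-3793 - 2036} = \frac{947 + 2 \cdot 0 \cdot 65}{-5829} = \left(947 + 0\right) \left(- \frac{1}{5829}\right) = 947 \left(- \frac{1}{5829}\right) = - \frac{947}{5829}$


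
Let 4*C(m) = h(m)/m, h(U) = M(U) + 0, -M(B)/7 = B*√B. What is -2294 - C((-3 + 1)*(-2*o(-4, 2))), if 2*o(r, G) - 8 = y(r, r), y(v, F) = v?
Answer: -2294 + 7*√2/2 ≈ -2289.1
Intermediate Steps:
M(B) = -7*B^(3/2) (M(B) = -7*B*√B = -7*B^(3/2))
h(U) = -7*U^(3/2) (h(U) = -7*U^(3/2) + 0 = -7*U^(3/2))
o(r, G) = 4 + r/2
C(m) = -7*√m/4 (C(m) = ((-7*m^(3/2))/m)/4 = (-7*√m)/4 = -7*√m/4)
-2294 - C((-3 + 1)*(-2*o(-4, 2))) = -2294 - (-7)*√((-3 + 1)*(-2*(4 + (½)*(-4))))/4 = -2294 - (-7)*√(-(-4)*(4 - 2))/4 = -2294 - (-7)*√(-(-4)*2)/4 = -2294 - (-7)*√(-2*(-4))/4 = -2294 - (-7)*√8/4 = -2294 - (-7)*2*√2/4 = -2294 - (-7)*√2/2 = -2294 + 7*√2/2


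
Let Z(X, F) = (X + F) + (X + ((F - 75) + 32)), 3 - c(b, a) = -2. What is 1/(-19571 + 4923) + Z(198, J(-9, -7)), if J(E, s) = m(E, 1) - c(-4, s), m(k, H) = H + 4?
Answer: 5170743/14648 ≈ 353.00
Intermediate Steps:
c(b, a) = 5 (c(b, a) = 3 - 1*(-2) = 3 + 2 = 5)
m(k, H) = 4 + H
J(E, s) = 0 (J(E, s) = (4 + 1) - 1*5 = 5 - 5 = 0)
Z(X, F) = -43 + 2*F + 2*X (Z(X, F) = (F + X) + (X + ((-75 + F) + 32)) = (F + X) + (X + (-43 + F)) = (F + X) + (-43 + F + X) = -43 + 2*F + 2*X)
1/(-19571 + 4923) + Z(198, J(-9, -7)) = 1/(-19571 + 4923) + (-43 + 2*0 + 2*198) = 1/(-14648) + (-43 + 0 + 396) = -1/14648 + 353 = 5170743/14648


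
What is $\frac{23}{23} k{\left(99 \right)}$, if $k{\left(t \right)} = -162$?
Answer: $-162$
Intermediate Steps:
$\frac{23}{23} k{\left(99 \right)} = \frac{23}{23} \left(-162\right) = 23 \cdot \frac{1}{23} \left(-162\right) = 1 \left(-162\right) = -162$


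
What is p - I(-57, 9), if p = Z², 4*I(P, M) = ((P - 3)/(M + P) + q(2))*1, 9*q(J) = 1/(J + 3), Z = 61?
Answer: 2678891/720 ≈ 3720.7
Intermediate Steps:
q(J) = 1/(9*(3 + J)) (q(J) = 1/(9*(J + 3)) = 1/(9*(3 + J)))
I(P, M) = 1/180 + (-3 + P)/(4*(M + P)) (I(P, M) = (((P - 3)/(M + P) + 1/(9*(3 + 2)))*1)/4 = (((-3 + P)/(M + P) + (⅑)/5)*1)/4 = (((-3 + P)/(M + P) + (⅑)*(⅕))*1)/4 = (((-3 + P)/(M + P) + 1/45)*1)/4 = ((1/45 + (-3 + P)/(M + P))*1)/4 = (1/45 + (-3 + P)/(M + P))/4 = 1/180 + (-3 + P)/(4*(M + P)))
p = 3721 (p = 61² = 3721)
p - I(-57, 9) = 3721 - (-135 + 9 + 46*(-57))/(180*(9 - 57)) = 3721 - (-135 + 9 - 2622)/(180*(-48)) = 3721 - (-1)*(-2748)/(180*48) = 3721 - 1*229/720 = 3721 - 229/720 = 2678891/720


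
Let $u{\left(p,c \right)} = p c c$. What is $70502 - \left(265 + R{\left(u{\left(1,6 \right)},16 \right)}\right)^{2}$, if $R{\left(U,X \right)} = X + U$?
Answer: $-29987$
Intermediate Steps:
$u{\left(p,c \right)} = p c^{2}$ ($u{\left(p,c \right)} = c p c = p c^{2}$)
$R{\left(U,X \right)} = U + X$
$70502 - \left(265 + R{\left(u{\left(1,6 \right)},16 \right)}\right)^{2} = 70502 - \left(265 + \left(1 \cdot 6^{2} + 16\right)\right)^{2} = 70502 - \left(265 + \left(1 \cdot 36 + 16\right)\right)^{2} = 70502 - \left(265 + \left(36 + 16\right)\right)^{2} = 70502 - \left(265 + 52\right)^{2} = 70502 - 317^{2} = 70502 - 100489 = -29987$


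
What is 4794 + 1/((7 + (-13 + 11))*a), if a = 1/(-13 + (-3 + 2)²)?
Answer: 23958/5 ≈ 4791.6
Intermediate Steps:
a = -1/12 (a = 1/(-13 + (-1)²) = 1/(-13 + 1) = 1/(-12) = -1/12 ≈ -0.083333)
4794 + 1/((7 + (-13 + 11))*a) = 4794 + 1/((7 + (-13 + 11))*(-1/12)) = 4794 + 1/((7 - 2)*(-1/12)) = 4794 + 1/(5*(-1/12)) = 4794 + 1/(-5/12) = 4794 - 12/5 = 23958/5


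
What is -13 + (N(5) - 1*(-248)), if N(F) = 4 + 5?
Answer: 244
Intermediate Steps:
N(F) = 9
-13 + (N(5) - 1*(-248)) = -13 + (9 - 1*(-248)) = -13 + (9 + 248) = -13 + 257 = 244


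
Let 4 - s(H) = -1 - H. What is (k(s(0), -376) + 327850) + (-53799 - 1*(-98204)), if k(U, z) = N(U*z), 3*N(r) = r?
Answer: 1114885/3 ≈ 3.7163e+5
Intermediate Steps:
s(H) = 5 + H (s(H) = 4 - (-1 - H) = 4 + (1 + H) = 5 + H)
N(r) = r/3
k(U, z) = U*z/3 (k(U, z) = (U*z)/3 = U*z/3)
(k(s(0), -376) + 327850) + (-53799 - 1*(-98204)) = ((1/3)*(5 + 0)*(-376) + 327850) + (-53799 - 1*(-98204)) = ((1/3)*5*(-376) + 327850) + (-53799 + 98204) = (-1880/3 + 327850) + 44405 = 981670/3 + 44405 = 1114885/3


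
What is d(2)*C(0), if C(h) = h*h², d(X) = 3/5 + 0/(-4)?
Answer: 0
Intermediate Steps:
d(X) = ⅗ (d(X) = 3*(⅕) + 0*(-¼) = ⅗ + 0 = ⅗)
C(h) = h³
d(2)*C(0) = (⅗)*0³ = (⅗)*0 = 0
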